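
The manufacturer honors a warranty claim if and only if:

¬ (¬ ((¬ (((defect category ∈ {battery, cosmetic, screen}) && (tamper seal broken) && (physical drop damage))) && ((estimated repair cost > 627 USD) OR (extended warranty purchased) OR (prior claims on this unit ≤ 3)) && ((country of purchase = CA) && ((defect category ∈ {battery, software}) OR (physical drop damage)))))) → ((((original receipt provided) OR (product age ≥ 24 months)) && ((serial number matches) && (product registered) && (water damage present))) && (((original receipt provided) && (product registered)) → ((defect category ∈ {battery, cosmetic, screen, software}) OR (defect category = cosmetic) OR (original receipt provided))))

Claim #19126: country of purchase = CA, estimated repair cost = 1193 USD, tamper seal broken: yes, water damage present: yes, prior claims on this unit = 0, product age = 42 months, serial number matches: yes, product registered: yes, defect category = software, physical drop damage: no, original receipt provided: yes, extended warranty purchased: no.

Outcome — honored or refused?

Honored

Atomic conditions:
  defect category ∈ {battery, cosmetic, screen}: software is not in the set → false
  tamper seal broken: yes → true
  physical drop damage: no → false
  estimated repair cost > 627 USD: 1193 > 627 is true
  extended warranty purchased: no → false
  prior claims on this unit ≤ 3: 0 ≤ 3 is true
  country of purchase = CA: CA == CA is true
  defect category ∈ {battery, software}: software is in the set → true
  original receipt provided: yes → true
  product age ≥ 24 months: 42 ≥ 24 is true
  serial number matches: yes → true
  product registered: yes → true
  water damage present: yes → true
  defect category ∈ {battery, cosmetic, screen, software}: software is in the set → true
  defect category = cosmetic: software == cosmetic is false
Combine:
[1.1.1.1.1] false AND true AND false = false
[1.1.1.1] NOT false = true
[1.1.1.2] true OR false OR true = true
[1.1.1.3.2] true OR false = true
[1.1.1.3] true AND true = true
[1.1.1] true AND true AND true = true
[1.1] NOT true = false
[1] NOT false = true
[2.1.1] true OR true = true
[2.1.2] true AND true AND true = true
[2.1] true AND true = true
[2.2.1] true AND true = true
[2.2.2] true OR false OR true = true
[2.2] true → true = true
[2] true AND true = true
[root] true → true = true
Overall: true → honored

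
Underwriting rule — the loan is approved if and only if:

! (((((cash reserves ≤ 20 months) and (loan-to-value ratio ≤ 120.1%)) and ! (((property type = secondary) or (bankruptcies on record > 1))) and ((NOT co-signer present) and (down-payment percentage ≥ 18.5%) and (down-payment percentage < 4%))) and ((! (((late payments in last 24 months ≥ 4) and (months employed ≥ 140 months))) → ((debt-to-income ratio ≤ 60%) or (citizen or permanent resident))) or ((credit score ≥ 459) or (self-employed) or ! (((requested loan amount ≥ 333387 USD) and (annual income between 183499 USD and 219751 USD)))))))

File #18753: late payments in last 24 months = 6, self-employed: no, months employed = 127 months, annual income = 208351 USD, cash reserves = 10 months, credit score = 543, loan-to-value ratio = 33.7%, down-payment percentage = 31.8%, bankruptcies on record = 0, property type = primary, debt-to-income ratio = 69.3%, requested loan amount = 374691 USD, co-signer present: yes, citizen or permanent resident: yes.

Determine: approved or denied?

Approved

Atomic conditions:
  cash reserves ≤ 20 months: 10 ≤ 20 is true
  loan-to-value ratio ≤ 120.1%: 33.7 ≤ 120.1 is true
  property type = secondary: primary == secondary is false
  bankruptcies on record > 1: 0 > 1 is false
  NOT co-signer present: yes → false
  down-payment percentage ≥ 18.5%: 31.8 ≥ 18.5 is true
  down-payment percentage < 4%: 31.8 < 4 is false
  late payments in last 24 months ≥ 4: 6 ≥ 4 is true
  months employed ≥ 140 months: 127 ≥ 140 is false
  debt-to-income ratio ≤ 60%: 69.3 ≤ 60 is false
  citizen or permanent resident: yes → true
  credit score ≥ 459: 543 ≥ 459 is true
  self-employed: no → false
  requested loan amount ≥ 333387 USD: 374691 ≥ 333387 is true
  annual income between 183499 USD and 219751 USD: 208351 in [183499, 219751] is true
Combine:
[1.1.1] true AND true = true
[1.1.2.1] false OR false = false
[1.1.2] NOT false = true
[1.1.3] false AND true AND false = false
[1.1] true AND true AND false = false
[1.2.1.1.1] true AND false = false
[1.2.1.1] NOT false = true
[1.2.1.2] false OR true = true
[1.2.1] true → true = true
[1.2.2.3.1] true AND true = true
[1.2.2.3] NOT true = false
[1.2.2] true OR false OR false = true
[1.2] true OR true = true
[1] false AND true = false
[root] NOT false = true
Overall: true → approved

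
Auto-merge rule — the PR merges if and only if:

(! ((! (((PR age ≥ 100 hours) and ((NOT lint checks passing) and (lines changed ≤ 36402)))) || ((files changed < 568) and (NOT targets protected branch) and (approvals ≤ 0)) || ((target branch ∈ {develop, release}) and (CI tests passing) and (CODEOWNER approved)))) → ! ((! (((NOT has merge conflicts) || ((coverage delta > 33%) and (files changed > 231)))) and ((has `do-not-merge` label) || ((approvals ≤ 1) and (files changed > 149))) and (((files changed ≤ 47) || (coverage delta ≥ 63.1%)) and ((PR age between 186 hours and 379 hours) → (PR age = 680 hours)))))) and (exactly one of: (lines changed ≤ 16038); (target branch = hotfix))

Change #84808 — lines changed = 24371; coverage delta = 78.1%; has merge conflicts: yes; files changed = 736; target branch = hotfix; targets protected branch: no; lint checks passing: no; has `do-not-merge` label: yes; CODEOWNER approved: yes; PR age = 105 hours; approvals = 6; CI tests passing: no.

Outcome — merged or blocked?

Atomic conditions:
  PR age ≥ 100 hours: 105 ≥ 100 is true
  NOT lint checks passing: no → true
  lines changed ≤ 36402: 24371 ≤ 36402 is true
  files changed < 568: 736 < 568 is false
  NOT targets protected branch: no → true
  approvals ≤ 0: 6 ≤ 0 is false
  target branch ∈ {develop, release}: hotfix is not in the set → false
  CI tests passing: no → false
  CODEOWNER approved: yes → true
  NOT has merge conflicts: yes → false
  coverage delta > 33%: 78.1 > 33 is true
  files changed > 231: 736 > 231 is true
  has `do-not-merge` label: yes → true
  approvals ≤ 1: 6 ≤ 1 is false
  files changed > 149: 736 > 149 is true
  files changed ≤ 47: 736 ≤ 47 is false
  coverage delta ≥ 63.1%: 78.1 ≥ 63.1 is true
  PR age between 186 hours and 379 hours: 105 in [186, 379] is false
  PR age = 680 hours: 105 == 680 is false
  lines changed ≤ 16038: 24371 ≤ 16038 is false
  target branch = hotfix: hotfix == hotfix is true
Combine:
[1.1.1.1.1.2] true AND true = true
[1.1.1.1.1] true AND true = true
[1.1.1.1] NOT true = false
[1.1.1.2] false AND true AND false = false
[1.1.1.3] false AND false AND true = false
[1.1.1] false OR false OR false = false
[1.1] NOT false = true
[1.2.1.1.1.2] true AND true = true
[1.2.1.1.1] false OR true = true
[1.2.1.1] NOT true = false
[1.2.1.2.2] false AND true = false
[1.2.1.2] true OR false = true
[1.2.1.3.1] false OR true = true
[1.2.1.3.2] false → false (antecedent false ⇒ implication holds) = true
[1.2.1.3] true AND true = true
[1.2.1] false AND true AND true = false
[1.2] NOT false = true
[1] true → true = true
[2] exactly-one(false, true) = true
[root] true AND true = true
Overall: true → merged

Merged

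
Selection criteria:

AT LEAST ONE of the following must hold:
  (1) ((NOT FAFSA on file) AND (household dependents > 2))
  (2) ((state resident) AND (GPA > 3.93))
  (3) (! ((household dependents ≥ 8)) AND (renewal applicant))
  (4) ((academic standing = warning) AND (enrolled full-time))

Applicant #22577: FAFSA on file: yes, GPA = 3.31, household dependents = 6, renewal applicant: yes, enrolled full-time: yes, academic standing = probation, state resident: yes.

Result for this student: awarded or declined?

Atomic conditions:
  NOT FAFSA on file: yes → false
  household dependents > 2: 6 > 2 is true
  state resident: yes → true
  GPA > 3.93: 3.31 > 3.93 is false
  household dependents ≥ 8: 6 ≥ 8 is false
  renewal applicant: yes → true
  academic standing = warning: probation == warning is false
  enrolled full-time: yes → true
Combine:
[1] false AND true = false
[2] true AND false = false
[3.1] NOT false = true
[3] true AND true = true
[4] false AND true = false
[root] false OR false OR true OR false = true
Overall: true → awarded

Awarded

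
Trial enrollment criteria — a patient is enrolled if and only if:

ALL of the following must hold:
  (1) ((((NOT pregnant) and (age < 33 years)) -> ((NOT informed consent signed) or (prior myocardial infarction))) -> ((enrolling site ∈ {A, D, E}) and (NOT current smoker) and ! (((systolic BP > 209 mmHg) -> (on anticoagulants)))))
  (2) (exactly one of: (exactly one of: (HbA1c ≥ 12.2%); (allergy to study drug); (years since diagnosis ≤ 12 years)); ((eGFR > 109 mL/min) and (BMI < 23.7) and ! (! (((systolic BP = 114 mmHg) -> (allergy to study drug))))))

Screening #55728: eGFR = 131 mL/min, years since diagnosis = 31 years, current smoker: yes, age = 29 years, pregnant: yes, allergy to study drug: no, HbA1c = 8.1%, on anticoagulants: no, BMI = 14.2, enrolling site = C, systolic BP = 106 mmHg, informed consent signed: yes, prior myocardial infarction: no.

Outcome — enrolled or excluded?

Excluded

Atomic conditions:
  NOT pregnant: yes → false
  age < 33 years: 29 < 33 is true
  NOT informed consent signed: yes → false
  prior myocardial infarction: no → false
  enrolling site ∈ {A, D, E}: C is not in the set → false
  NOT current smoker: yes → false
  systolic BP > 209 mmHg: 106 > 209 is false
  on anticoagulants: no → false
  HbA1c ≥ 12.2%: 8.1 ≥ 12.2 is false
  allergy to study drug: no → false
  years since diagnosis ≤ 12 years: 31 ≤ 12 is false
  eGFR > 109 mL/min: 131 > 109 is true
  BMI < 23.7: 14.2 < 23.7 is true
  systolic BP = 114 mmHg: 106 == 114 is false
Combine:
[1.1.1] false AND true = false
[1.1.2] false OR false = false
[1.1] false → false (antecedent false ⇒ implication holds) = true
[1.2.3.1] false → false (antecedent false ⇒ implication holds) = true
[1.2.3] NOT true = false
[1.2] false AND false AND false = false
[1] true → false = false
[2.1] exactly-one(false, false, false) = false
[2.2.3.1.1] false → false (antecedent false ⇒ implication holds) = true
[2.2.3.1] NOT true = false
[2.2.3] NOT false = true
[2.2] true AND true AND true = true
[2] exactly-one(false, true) = true
[root] false AND true = false
Overall: false → excluded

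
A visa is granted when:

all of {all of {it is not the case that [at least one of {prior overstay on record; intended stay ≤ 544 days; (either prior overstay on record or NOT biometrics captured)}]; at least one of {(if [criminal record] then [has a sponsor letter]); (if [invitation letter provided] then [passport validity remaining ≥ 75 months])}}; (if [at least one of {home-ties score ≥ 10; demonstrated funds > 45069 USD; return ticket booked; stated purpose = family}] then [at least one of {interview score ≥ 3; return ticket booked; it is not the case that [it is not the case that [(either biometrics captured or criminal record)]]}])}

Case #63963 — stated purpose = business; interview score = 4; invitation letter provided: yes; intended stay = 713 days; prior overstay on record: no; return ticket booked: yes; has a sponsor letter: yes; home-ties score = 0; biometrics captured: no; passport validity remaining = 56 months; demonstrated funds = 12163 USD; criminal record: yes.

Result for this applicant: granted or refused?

Refused

Atomic conditions:
  prior overstay on record: no → false
  intended stay ≤ 544 days: 713 ≤ 544 is false
  NOT biometrics captured: no → true
  criminal record: yes → true
  has a sponsor letter: yes → true
  invitation letter provided: yes → true
  passport validity remaining ≥ 75 months: 56 ≥ 75 is false
  home-ties score ≥ 10: 0 ≥ 10 is false
  demonstrated funds > 45069 USD: 12163 > 45069 is false
  return ticket booked: yes → true
  stated purpose = family: business == family is false
  interview score ≥ 3: 4 ≥ 3 is true
  biometrics captured: no → false
Combine:
[1.1.1.3] false OR true = true
[1.1.1] false OR false OR true = true
[1.1] NOT true = false
[1.2.1] true → true = true
[1.2.2] true → false = false
[1.2] true OR false = true
[1] false AND true = false
[2.1] false OR false OR true OR false = true
[2.2.3.1.1] false OR true = true
[2.2.3.1] NOT true = false
[2.2.3] NOT false = true
[2.2] true OR true OR true = true
[2] true → true = true
[root] false AND true = false
Overall: false → refused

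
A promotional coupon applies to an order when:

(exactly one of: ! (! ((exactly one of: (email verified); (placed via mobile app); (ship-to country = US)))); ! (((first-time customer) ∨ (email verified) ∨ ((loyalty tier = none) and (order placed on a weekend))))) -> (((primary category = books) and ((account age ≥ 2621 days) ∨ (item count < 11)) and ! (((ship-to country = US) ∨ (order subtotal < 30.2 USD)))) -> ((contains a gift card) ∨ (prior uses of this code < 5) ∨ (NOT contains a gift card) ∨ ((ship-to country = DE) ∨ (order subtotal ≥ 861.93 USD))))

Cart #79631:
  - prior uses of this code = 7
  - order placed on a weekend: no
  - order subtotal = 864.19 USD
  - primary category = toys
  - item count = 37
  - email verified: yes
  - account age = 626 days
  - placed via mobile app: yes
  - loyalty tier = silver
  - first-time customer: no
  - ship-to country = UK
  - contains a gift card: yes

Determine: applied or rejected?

Atomic conditions:
  email verified: yes → true
  placed via mobile app: yes → true
  ship-to country = US: UK == US is false
  first-time customer: no → false
  loyalty tier = none: silver == none is false
  order placed on a weekend: no → false
  primary category = books: toys == books is false
  account age ≥ 2621 days: 626 ≥ 2621 is false
  item count < 11: 37 < 11 is false
  order subtotal < 30.2 USD: 864.19 < 30.2 is false
  contains a gift card: yes → true
  prior uses of this code < 5: 7 < 5 is false
  NOT contains a gift card: yes → false
  ship-to country = DE: UK == DE is false
  order subtotal ≥ 861.93 USD: 864.19 ≥ 861.93 is true
Combine:
[1.1.1.1] exactly-one(true, true, false) = false
[1.1.1] NOT false = true
[1.1] NOT true = false
[1.2.1.3] false AND false = false
[1.2.1] false OR true OR false = true
[1.2] NOT true = false
[1] exactly-one(false, false) = false
[2.1.2] false OR false = false
[2.1.3.1] false OR false = false
[2.1.3] NOT false = true
[2.1] false AND false AND true = false
[2.2.4] false OR true = true
[2.2] true OR false OR false OR true = true
[2] false → true (antecedent false ⇒ implication holds) = true
[root] false → true (antecedent false ⇒ implication holds) = true
Overall: true → applied

Applied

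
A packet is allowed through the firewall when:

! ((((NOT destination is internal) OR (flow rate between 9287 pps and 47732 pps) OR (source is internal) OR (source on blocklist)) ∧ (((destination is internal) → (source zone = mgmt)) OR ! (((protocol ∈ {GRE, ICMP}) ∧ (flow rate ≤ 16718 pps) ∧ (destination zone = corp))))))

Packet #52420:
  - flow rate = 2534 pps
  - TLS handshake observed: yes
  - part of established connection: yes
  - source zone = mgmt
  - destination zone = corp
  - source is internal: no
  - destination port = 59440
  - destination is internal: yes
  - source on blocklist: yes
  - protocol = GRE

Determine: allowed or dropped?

Atomic conditions:
  NOT destination is internal: yes → false
  flow rate between 9287 pps and 47732 pps: 2534 in [9287, 47732] is false
  source is internal: no → false
  source on blocklist: yes → true
  destination is internal: yes → true
  source zone = mgmt: mgmt == mgmt is true
  protocol ∈ {GRE, ICMP}: GRE is in the set → true
  flow rate ≤ 16718 pps: 2534 ≤ 16718 is true
  destination zone = corp: corp == corp is true
Combine:
[1.1] false OR false OR false OR true = true
[1.2.1] true → true = true
[1.2.2.1] true AND true AND true = true
[1.2.2] NOT true = false
[1.2] true OR false = true
[1] true AND true = true
[root] NOT true = false
Overall: false → dropped

Dropped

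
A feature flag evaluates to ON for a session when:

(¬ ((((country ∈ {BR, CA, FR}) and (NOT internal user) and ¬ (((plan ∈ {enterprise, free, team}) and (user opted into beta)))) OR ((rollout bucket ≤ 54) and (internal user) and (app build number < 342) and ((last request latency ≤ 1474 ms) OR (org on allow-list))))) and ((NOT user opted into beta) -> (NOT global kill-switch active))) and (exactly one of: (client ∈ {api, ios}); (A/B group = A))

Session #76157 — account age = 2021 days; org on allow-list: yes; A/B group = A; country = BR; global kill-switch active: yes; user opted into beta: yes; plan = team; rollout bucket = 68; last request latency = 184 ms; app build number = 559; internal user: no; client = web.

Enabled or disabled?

Enabled

Atomic conditions:
  country ∈ {BR, CA, FR}: BR is in the set → true
  NOT internal user: no → true
  plan ∈ {enterprise, free, team}: team is in the set → true
  user opted into beta: yes → true
  rollout bucket ≤ 54: 68 ≤ 54 is false
  internal user: no → false
  app build number < 342: 559 < 342 is false
  last request latency ≤ 1474 ms: 184 ≤ 1474 is true
  org on allow-list: yes → true
  NOT user opted into beta: yes → false
  NOT global kill-switch active: yes → false
  client ∈ {api, ios}: web is not in the set → false
  A/B group = A: A == A is true
Combine:
[1.1.1.1.3.1] true AND true = true
[1.1.1.1.3] NOT true = false
[1.1.1.1] true AND true AND false = false
[1.1.1.2.4] true OR true = true
[1.1.1.2] false AND false AND false AND true = false
[1.1.1] false OR false = false
[1.1] NOT false = true
[1.2] false → false (antecedent false ⇒ implication holds) = true
[1] true AND true = true
[2] exactly-one(false, true) = true
[root] true AND true = true
Overall: true → enabled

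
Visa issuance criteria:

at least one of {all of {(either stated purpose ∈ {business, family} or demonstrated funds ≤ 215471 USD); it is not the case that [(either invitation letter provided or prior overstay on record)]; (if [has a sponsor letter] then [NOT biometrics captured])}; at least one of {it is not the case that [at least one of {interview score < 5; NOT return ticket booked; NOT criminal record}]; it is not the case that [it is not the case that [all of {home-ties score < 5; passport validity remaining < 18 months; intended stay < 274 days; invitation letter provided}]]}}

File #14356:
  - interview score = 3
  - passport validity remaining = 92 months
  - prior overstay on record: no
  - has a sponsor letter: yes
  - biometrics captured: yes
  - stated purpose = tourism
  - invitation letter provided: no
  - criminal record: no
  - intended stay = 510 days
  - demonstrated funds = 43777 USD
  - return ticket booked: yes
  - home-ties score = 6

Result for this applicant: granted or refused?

Refused

Atomic conditions:
  stated purpose ∈ {business, family}: tourism is not in the set → false
  demonstrated funds ≤ 215471 USD: 43777 ≤ 215471 is true
  invitation letter provided: no → false
  prior overstay on record: no → false
  has a sponsor letter: yes → true
  NOT biometrics captured: yes → false
  interview score < 5: 3 < 5 is true
  NOT return ticket booked: yes → false
  NOT criminal record: no → true
  home-ties score < 5: 6 < 5 is false
  passport validity remaining < 18 months: 92 < 18 is false
  intended stay < 274 days: 510 < 274 is false
Combine:
[1.1] false OR true = true
[1.2.1] false OR false = false
[1.2] NOT false = true
[1.3] true → false = false
[1] true AND true AND false = false
[2.1.1] true OR false OR true = true
[2.1] NOT true = false
[2.2.1.1] false AND false AND false AND false = false
[2.2.1] NOT false = true
[2.2] NOT true = false
[2] false OR false = false
[root] false OR false = false
Overall: false → refused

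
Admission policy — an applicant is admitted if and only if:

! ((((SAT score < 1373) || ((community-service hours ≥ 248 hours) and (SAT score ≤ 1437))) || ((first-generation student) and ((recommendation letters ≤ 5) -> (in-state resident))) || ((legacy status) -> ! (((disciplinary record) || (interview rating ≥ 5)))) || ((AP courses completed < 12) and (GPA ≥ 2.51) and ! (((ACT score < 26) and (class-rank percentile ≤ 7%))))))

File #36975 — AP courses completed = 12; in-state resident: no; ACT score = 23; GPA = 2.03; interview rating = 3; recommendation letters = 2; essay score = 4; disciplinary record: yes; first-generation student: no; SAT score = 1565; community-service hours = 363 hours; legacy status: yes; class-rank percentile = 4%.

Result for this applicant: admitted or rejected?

Atomic conditions:
  SAT score < 1373: 1565 < 1373 is false
  community-service hours ≥ 248 hours: 363 ≥ 248 is true
  SAT score ≤ 1437: 1565 ≤ 1437 is false
  first-generation student: no → false
  recommendation letters ≤ 5: 2 ≤ 5 is true
  in-state resident: no → false
  legacy status: yes → true
  disciplinary record: yes → true
  interview rating ≥ 5: 3 ≥ 5 is false
  AP courses completed < 12: 12 < 12 is false
  GPA ≥ 2.51: 2.03 ≥ 2.51 is false
  ACT score < 26: 23 < 26 is true
  class-rank percentile ≤ 7%: 4 ≤ 7 is true
Combine:
[1.1.2] true AND false = false
[1.1] false OR false = false
[1.2.2] true → false = false
[1.2] false AND false = false
[1.3.2.1] true OR false = true
[1.3.2] NOT true = false
[1.3] true → false = false
[1.4.3.1] true AND true = true
[1.4.3] NOT true = false
[1.4] false AND false AND false = false
[1] false OR false OR false OR false = false
[root] NOT false = true
Overall: true → admitted

Admitted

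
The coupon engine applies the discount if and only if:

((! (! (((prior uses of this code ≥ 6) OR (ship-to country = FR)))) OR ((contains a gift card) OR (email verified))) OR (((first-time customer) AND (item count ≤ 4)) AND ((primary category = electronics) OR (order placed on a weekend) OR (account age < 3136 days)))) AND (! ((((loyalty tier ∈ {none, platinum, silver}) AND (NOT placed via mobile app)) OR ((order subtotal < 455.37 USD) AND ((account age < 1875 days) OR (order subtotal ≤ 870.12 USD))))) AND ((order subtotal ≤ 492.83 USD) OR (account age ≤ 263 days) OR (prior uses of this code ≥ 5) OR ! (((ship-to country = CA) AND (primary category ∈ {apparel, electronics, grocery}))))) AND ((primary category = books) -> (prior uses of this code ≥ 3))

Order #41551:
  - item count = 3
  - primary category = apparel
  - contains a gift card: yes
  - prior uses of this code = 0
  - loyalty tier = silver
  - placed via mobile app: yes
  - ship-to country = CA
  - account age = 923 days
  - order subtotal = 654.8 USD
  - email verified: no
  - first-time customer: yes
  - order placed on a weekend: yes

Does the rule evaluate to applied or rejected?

Rejected

Atomic conditions:
  prior uses of this code ≥ 6: 0 ≥ 6 is false
  ship-to country = FR: CA == FR is false
  contains a gift card: yes → true
  email verified: no → false
  first-time customer: yes → true
  item count ≤ 4: 3 ≤ 4 is true
  primary category = electronics: apparel == electronics is false
  order placed on a weekend: yes → true
  account age < 3136 days: 923 < 3136 is true
  loyalty tier ∈ {none, platinum, silver}: silver is in the set → true
  NOT placed via mobile app: yes → false
  order subtotal < 455.37 USD: 654.8 < 455.37 is false
  account age < 1875 days: 923 < 1875 is true
  order subtotal ≤ 870.12 USD: 654.8 ≤ 870.12 is true
  order subtotal ≤ 492.83 USD: 654.8 ≤ 492.83 is false
  account age ≤ 263 days: 923 ≤ 263 is false
  prior uses of this code ≥ 5: 0 ≥ 5 is false
  ship-to country = CA: CA == CA is true
  primary category ∈ {apparel, electronics, grocery}: apparel is in the set → true
  primary category = books: apparel == books is false
  prior uses of this code ≥ 3: 0 ≥ 3 is false
Combine:
[1.1.1.1.1] false OR false = false
[1.1.1.1] NOT false = true
[1.1.1] NOT true = false
[1.1.2] true OR false = true
[1.1] false OR true = true
[1.2.1] true AND true = true
[1.2.2] false OR true OR true = true
[1.2] true AND true = true
[1] true OR true = true
[2.1.1.1] true AND false = false
[2.1.1.2.2] true OR true = true
[2.1.1.2] false AND true = false
[2.1.1] false OR false = false
[2.1] NOT false = true
[2.2.4.1] true AND true = true
[2.2.4] NOT true = false
[2.2] false OR false OR false OR false = false
[2] true AND false = false
[3] false → false (antecedent false ⇒ implication holds) = true
[root] true AND false AND true = false
Overall: false → rejected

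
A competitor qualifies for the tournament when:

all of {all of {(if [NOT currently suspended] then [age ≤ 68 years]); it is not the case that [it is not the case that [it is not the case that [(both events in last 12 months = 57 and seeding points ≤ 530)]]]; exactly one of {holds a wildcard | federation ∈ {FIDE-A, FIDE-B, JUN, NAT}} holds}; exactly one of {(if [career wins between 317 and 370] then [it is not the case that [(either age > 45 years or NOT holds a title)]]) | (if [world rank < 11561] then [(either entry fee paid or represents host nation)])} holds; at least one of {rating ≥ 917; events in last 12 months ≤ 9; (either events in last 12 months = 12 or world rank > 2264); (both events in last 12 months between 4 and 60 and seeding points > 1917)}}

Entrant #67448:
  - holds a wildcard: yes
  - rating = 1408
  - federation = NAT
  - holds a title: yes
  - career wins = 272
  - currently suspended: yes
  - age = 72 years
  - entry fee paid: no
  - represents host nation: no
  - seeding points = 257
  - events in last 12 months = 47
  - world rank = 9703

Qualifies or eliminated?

Eliminated

Atomic conditions:
  NOT currently suspended: yes → false
  age ≤ 68 years: 72 ≤ 68 is false
  events in last 12 months = 57: 47 == 57 is false
  seeding points ≤ 530: 257 ≤ 530 is true
  holds a wildcard: yes → true
  federation ∈ {FIDE-A, FIDE-B, JUN, NAT}: NAT is in the set → true
  career wins between 317 and 370: 272 in [317, 370] is false
  age > 45 years: 72 > 45 is true
  NOT holds a title: yes → false
  world rank < 11561: 9703 < 11561 is true
  entry fee paid: no → false
  represents host nation: no → false
  rating ≥ 917: 1408 ≥ 917 is true
  events in last 12 months ≤ 9: 47 ≤ 9 is false
  events in last 12 months = 12: 47 == 12 is false
  world rank > 2264: 9703 > 2264 is true
  events in last 12 months between 4 and 60: 47 in [4, 60] is true
  seeding points > 1917: 257 > 1917 is false
Combine:
[1.1] false → false (antecedent false ⇒ implication holds) = true
[1.2.1.1.1] false AND true = false
[1.2.1.1] NOT false = true
[1.2.1] NOT true = false
[1.2] NOT false = true
[1.3] exactly-one(true, true) = false
[1] true AND true AND false = false
[2.1.2.1] true OR false = true
[2.1.2] NOT true = false
[2.1] false → false (antecedent false ⇒ implication holds) = true
[2.2.2] false OR false = false
[2.2] true → false = false
[2] exactly-one(true, false) = true
[3.3] false OR true = true
[3.4] true AND false = false
[3] true OR false OR true OR false = true
[root] false AND true AND true = false
Overall: false → eliminated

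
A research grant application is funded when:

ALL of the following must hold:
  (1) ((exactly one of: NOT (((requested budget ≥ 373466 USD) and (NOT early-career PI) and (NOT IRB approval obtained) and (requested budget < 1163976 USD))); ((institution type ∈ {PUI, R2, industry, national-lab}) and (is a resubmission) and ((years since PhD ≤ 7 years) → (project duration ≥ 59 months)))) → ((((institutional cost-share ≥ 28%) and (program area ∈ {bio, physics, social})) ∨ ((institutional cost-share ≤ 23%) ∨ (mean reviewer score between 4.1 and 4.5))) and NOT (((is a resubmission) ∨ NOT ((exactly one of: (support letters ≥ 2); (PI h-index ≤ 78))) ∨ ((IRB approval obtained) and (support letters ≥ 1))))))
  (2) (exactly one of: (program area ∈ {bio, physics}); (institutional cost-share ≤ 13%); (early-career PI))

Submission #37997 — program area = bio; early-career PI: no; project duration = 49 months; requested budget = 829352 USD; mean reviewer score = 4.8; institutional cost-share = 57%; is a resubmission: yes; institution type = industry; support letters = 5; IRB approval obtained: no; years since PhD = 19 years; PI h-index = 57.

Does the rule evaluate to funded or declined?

Declined

Atomic conditions:
  requested budget ≥ 373466 USD: 829352 ≥ 373466 is true
  NOT early-career PI: no → true
  NOT IRB approval obtained: no → true
  requested budget < 1163976 USD: 829352 < 1163976 is true
  institution type ∈ {PUI, R2, industry, national-lab}: industry is in the set → true
  is a resubmission: yes → true
  years since PhD ≤ 7 years: 19 ≤ 7 is false
  project duration ≥ 59 months: 49 ≥ 59 is false
  institutional cost-share ≥ 28%: 57 ≥ 28 is true
  program area ∈ {bio, physics, social}: bio is in the set → true
  institutional cost-share ≤ 23%: 57 ≤ 23 is false
  mean reviewer score between 4.1 and 4.5: 4.8 in [4.1, 4.5] is false
  support letters ≥ 2: 5 ≥ 2 is true
  PI h-index ≤ 78: 57 ≤ 78 is true
  IRB approval obtained: no → false
  support letters ≥ 1: 5 ≥ 1 is true
  program area ∈ {bio, physics}: bio is in the set → true
  institutional cost-share ≤ 13%: 57 ≤ 13 is false
  early-career PI: no → false
Combine:
[1.1.1.1] true AND true AND true AND true = true
[1.1.1] NOT true = false
[1.1.2.3] false → false (antecedent false ⇒ implication holds) = true
[1.1.2] true AND true AND true = true
[1.1] exactly-one(false, true) = true
[1.2.1.1] true AND true = true
[1.2.1.2] false OR false = false
[1.2.1] true OR false = true
[1.2.2.1.2.1] exactly-one(true, true) = false
[1.2.2.1.2] NOT false = true
[1.2.2.1.3] false AND true = false
[1.2.2.1] true OR true OR false = true
[1.2.2] NOT true = false
[1.2] true AND false = false
[1] true → false = false
[2] exactly-one(true, false, false) = true
[root] false AND true = false
Overall: false → declined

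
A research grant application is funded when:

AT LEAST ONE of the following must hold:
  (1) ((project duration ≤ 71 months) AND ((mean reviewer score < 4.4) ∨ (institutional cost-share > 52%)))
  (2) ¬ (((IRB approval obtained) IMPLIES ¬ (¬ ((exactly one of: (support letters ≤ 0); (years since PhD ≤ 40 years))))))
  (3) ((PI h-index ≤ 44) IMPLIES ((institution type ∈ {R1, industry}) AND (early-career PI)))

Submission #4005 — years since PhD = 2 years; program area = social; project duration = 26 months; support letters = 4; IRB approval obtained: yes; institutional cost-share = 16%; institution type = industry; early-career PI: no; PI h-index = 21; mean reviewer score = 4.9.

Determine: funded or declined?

Atomic conditions:
  project duration ≤ 71 months: 26 ≤ 71 is true
  mean reviewer score < 4.4: 4.9 < 4.4 is false
  institutional cost-share > 52%: 16 > 52 is false
  IRB approval obtained: yes → true
  support letters ≤ 0: 4 ≤ 0 is false
  years since PhD ≤ 40 years: 2 ≤ 40 is true
  PI h-index ≤ 44: 21 ≤ 44 is true
  institution type ∈ {R1, industry}: industry is in the set → true
  early-career PI: no → false
Combine:
[1.2] false OR false = false
[1] true AND false = false
[2.1.2.1.1] exactly-one(false, true) = true
[2.1.2.1] NOT true = false
[2.1.2] NOT false = true
[2.1] true → true = true
[2] NOT true = false
[3.2] true AND false = false
[3] true → false = false
[root] false OR false OR false = false
Overall: false → declined

Declined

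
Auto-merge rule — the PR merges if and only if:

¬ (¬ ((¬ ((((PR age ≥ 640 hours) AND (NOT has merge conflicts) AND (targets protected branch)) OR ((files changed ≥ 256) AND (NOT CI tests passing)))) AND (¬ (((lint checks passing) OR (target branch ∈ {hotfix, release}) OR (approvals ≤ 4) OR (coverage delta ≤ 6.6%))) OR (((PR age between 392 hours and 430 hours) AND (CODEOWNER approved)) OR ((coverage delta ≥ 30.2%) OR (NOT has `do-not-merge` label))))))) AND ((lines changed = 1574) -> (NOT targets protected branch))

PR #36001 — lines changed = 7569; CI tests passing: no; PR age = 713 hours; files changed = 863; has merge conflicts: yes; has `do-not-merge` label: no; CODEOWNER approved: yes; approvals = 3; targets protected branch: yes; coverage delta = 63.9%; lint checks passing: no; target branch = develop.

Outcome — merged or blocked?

Blocked

Atomic conditions:
  PR age ≥ 640 hours: 713 ≥ 640 is true
  NOT has merge conflicts: yes → false
  targets protected branch: yes → true
  files changed ≥ 256: 863 ≥ 256 is true
  NOT CI tests passing: no → true
  lint checks passing: no → false
  target branch ∈ {hotfix, release}: develop is not in the set → false
  approvals ≤ 4: 3 ≤ 4 is true
  coverage delta ≤ 6.6%: 63.9 ≤ 6.6 is false
  PR age between 392 hours and 430 hours: 713 in [392, 430] is false
  CODEOWNER approved: yes → true
  coverage delta ≥ 30.2%: 63.9 ≥ 30.2 is true
  NOT has `do-not-merge` label: no → true
  lines changed = 1574: 7569 == 1574 is false
  NOT targets protected branch: yes → false
Combine:
[1.1.1.1.1.1] true AND false AND true = false
[1.1.1.1.1.2] true AND true = true
[1.1.1.1.1] false OR true = true
[1.1.1.1] NOT true = false
[1.1.1.2.1.1] false OR false OR true OR false = true
[1.1.1.2.1] NOT true = false
[1.1.1.2.2.1] false AND true = false
[1.1.1.2.2.2] true OR true = true
[1.1.1.2.2] false OR true = true
[1.1.1.2] false OR true = true
[1.1.1] false AND true = false
[1.1] NOT false = true
[1] NOT true = false
[2] false → false (antecedent false ⇒ implication holds) = true
[root] false AND true = false
Overall: false → blocked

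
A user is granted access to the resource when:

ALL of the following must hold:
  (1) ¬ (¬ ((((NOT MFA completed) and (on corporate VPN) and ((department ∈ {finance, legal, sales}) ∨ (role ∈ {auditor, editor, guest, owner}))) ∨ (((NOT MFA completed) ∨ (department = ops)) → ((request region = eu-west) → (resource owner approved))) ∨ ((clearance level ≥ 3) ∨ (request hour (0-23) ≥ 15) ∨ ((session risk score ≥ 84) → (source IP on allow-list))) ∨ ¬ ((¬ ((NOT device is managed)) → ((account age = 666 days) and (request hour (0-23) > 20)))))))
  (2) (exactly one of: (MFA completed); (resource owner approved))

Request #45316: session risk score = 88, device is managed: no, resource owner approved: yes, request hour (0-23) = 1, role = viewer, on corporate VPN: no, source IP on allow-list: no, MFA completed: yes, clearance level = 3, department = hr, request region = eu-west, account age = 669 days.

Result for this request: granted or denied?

Denied

Atomic conditions:
  NOT MFA completed: yes → false
  on corporate VPN: no → false
  department ∈ {finance, legal, sales}: hr is not in the set → false
  role ∈ {auditor, editor, guest, owner}: viewer is not in the set → false
  department = ops: hr == ops is false
  request region = eu-west: eu-west == eu-west is true
  resource owner approved: yes → true
  clearance level ≥ 3: 3 ≥ 3 is true
  request hour (0-23) ≥ 15: 1 ≥ 15 is false
  session risk score ≥ 84: 88 ≥ 84 is true
  source IP on allow-list: no → false
  NOT device is managed: no → true
  account age = 666 days: 669 == 666 is false
  request hour (0-23) > 20: 1 > 20 is false
  MFA completed: yes → true
Combine:
[1.1.1.1.3] false OR false = false
[1.1.1.1] false AND false AND false = false
[1.1.1.2.1] false OR false = false
[1.1.1.2.2] true → true = true
[1.1.1.2] false → true (antecedent false ⇒ implication holds) = true
[1.1.1.3.3] true → false = false
[1.1.1.3] true OR false OR false = true
[1.1.1.4.1.1] NOT true = false
[1.1.1.4.1.2] false AND false = false
[1.1.1.4.1] false → false (antecedent false ⇒ implication holds) = true
[1.1.1.4] NOT true = false
[1.1.1] false OR true OR true OR false = true
[1.1] NOT true = false
[1] NOT false = true
[2] exactly-one(true, true) = false
[root] true AND false = false
Overall: false → denied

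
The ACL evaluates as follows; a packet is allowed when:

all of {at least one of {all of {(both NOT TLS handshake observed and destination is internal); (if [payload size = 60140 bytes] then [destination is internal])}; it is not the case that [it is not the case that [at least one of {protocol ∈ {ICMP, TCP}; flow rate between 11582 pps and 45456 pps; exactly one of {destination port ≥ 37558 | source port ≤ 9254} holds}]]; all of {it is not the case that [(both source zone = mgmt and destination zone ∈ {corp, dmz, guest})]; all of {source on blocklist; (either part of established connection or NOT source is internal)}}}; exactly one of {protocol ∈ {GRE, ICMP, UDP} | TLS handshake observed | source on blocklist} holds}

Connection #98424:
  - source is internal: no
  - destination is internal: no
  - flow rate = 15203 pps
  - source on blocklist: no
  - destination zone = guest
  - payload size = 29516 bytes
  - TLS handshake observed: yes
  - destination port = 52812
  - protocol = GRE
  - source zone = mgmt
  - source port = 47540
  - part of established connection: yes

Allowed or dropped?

Dropped

Atomic conditions:
  NOT TLS handshake observed: yes → false
  destination is internal: no → false
  payload size = 60140 bytes: 29516 == 60140 is false
  protocol ∈ {ICMP, TCP}: GRE is not in the set → false
  flow rate between 11582 pps and 45456 pps: 15203 in [11582, 45456] is true
  destination port ≥ 37558: 52812 ≥ 37558 is true
  source port ≤ 9254: 47540 ≤ 9254 is false
  source zone = mgmt: mgmt == mgmt is true
  destination zone ∈ {corp, dmz, guest}: guest is in the set → true
  source on blocklist: no → false
  part of established connection: yes → true
  NOT source is internal: no → true
  protocol ∈ {GRE, ICMP, UDP}: GRE is in the set → true
  TLS handshake observed: yes → true
Combine:
[1.1.1] false AND false = false
[1.1.2] false → false (antecedent false ⇒ implication holds) = true
[1.1] false AND true = false
[1.2.1.1.3] exactly-one(true, false) = true
[1.2.1.1] false OR true OR true = true
[1.2.1] NOT true = false
[1.2] NOT false = true
[1.3.1.1] true AND true = true
[1.3.1] NOT true = false
[1.3.2.2] true OR true = true
[1.3.2] false AND true = false
[1.3] false AND false = false
[1] false OR true OR false = true
[2] exactly-one(true, true, false) = false
[root] true AND false = false
Overall: false → dropped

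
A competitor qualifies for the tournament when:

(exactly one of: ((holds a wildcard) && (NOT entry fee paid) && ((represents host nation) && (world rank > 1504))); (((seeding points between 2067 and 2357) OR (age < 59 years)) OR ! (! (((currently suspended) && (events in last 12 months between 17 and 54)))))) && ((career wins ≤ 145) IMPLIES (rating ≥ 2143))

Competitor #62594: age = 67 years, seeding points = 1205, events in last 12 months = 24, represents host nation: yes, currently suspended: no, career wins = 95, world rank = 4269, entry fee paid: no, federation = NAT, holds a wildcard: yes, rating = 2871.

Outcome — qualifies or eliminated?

Atomic conditions:
  holds a wildcard: yes → true
  NOT entry fee paid: no → true
  represents host nation: yes → true
  world rank > 1504: 4269 > 1504 is true
  seeding points between 2067 and 2357: 1205 in [2067, 2357] is false
  age < 59 years: 67 < 59 is false
  currently suspended: no → false
  events in last 12 months between 17 and 54: 24 in [17, 54] is true
  career wins ≤ 145: 95 ≤ 145 is true
  rating ≥ 2143: 2871 ≥ 2143 is true
Combine:
[1.1.3] true AND true = true
[1.1] true AND true AND true = true
[1.2.1] false OR false = false
[1.2.2.1.1] false AND true = false
[1.2.2.1] NOT false = true
[1.2.2] NOT true = false
[1.2] false OR false = false
[1] exactly-one(true, false) = true
[2] true → true = true
[root] true AND true = true
Overall: true → qualifies

Qualifies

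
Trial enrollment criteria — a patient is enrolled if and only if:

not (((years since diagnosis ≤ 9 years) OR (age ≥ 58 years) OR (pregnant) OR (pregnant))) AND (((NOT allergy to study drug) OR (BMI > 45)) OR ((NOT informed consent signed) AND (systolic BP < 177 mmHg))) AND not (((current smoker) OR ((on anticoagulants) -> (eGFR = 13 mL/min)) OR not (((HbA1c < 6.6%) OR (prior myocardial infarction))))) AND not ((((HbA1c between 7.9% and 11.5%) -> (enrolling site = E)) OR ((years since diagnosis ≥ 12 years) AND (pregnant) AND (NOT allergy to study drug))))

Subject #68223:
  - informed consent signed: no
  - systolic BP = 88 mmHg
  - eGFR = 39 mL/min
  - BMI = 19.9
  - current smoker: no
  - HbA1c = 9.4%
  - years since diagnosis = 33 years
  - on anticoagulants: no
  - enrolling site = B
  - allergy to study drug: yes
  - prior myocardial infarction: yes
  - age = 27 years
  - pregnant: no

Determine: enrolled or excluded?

Excluded

Atomic conditions:
  years since diagnosis ≤ 9 years: 33 ≤ 9 is false
  age ≥ 58 years: 27 ≥ 58 is false
  pregnant: no → false
  NOT allergy to study drug: yes → false
  BMI > 45: 19.9 > 45 is false
  NOT informed consent signed: no → true
  systolic BP < 177 mmHg: 88 < 177 is true
  current smoker: no → false
  on anticoagulants: no → false
  eGFR = 13 mL/min: 39 == 13 is false
  HbA1c < 6.6%: 9.4 < 6.6 is false
  prior myocardial infarction: yes → true
  HbA1c between 7.9% and 11.5%: 9.4 in [7.9, 11.5] is true
  enrolling site = E: B == E is false
  years since diagnosis ≥ 12 years: 33 ≥ 12 is true
Combine:
[1.1] false OR false OR false OR false = false
[1] NOT false = true
[2.1] false OR false = false
[2.2] true AND true = true
[2] false OR true = true
[3.1.2] false → false (antecedent false ⇒ implication holds) = true
[3.1.3.1] false OR true = true
[3.1.3] NOT true = false
[3.1] false OR true OR false = true
[3] NOT true = false
[4.1.1] true → false = false
[4.1.2] true AND false AND false = false
[4.1] false OR false = false
[4] NOT false = true
[root] true AND true AND false AND true = false
Overall: false → excluded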